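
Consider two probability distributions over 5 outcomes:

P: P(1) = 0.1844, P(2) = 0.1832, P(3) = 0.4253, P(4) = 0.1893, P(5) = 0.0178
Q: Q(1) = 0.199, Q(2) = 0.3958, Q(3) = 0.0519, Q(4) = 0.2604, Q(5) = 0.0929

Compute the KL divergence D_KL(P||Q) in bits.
0.9373 bits

D_KL(P||Q) = Σ P(x) log₂(P(x)/Q(x))

Computing term by term:
  P(1)·log₂(P(1)/Q(1)) = 0.1844·log₂(0.1844/0.199) = -0.02027
  P(2)·log₂(P(2)/Q(2)) = 0.1832·log₂(0.1832/0.3958) = -0.20360
  P(3)·log₂(P(3)/Q(3)) = 0.4253·log₂(0.4253/0.0519) = 1.29065
  P(4)·log₂(P(4)/Q(4)) = 0.1893·log₂(0.1893/0.2604) = -0.08709
  P(5)·log₂(P(5)/Q(5)) = 0.0178·log₂(0.0178/0.0929) = -0.04243

D_KL(P||Q) = -0.02027 - 0.20360 + 1.29065 - 0.08709 - 0.04243 = 0.93726 ≈ 0.9373 bits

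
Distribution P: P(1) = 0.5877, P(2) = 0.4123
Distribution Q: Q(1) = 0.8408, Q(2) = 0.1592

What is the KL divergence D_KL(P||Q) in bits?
0.2624 bits

D_KL(P||Q) = Σ P(x) log₂(P(x)/Q(x))

Computing term by term:
  P(1)·log₂(P(1)/Q(1)) = 0.5877·log₂(0.5877/0.8408) = -0.30365
  P(2)·log₂(P(2)/Q(2)) = 0.4123·log₂(0.4123/0.1592) = 0.56603

D_KL(P||Q) = -0.30365 + 0.56603 = 0.26238 ≈ 0.2624 bits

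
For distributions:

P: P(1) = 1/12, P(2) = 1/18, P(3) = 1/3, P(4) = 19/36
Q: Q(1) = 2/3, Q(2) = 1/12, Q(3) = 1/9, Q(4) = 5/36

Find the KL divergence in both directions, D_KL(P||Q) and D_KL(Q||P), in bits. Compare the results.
D_KL(P||Q) = 1.2623 bits, D_KL(Q||P) = 1.6051 bits. D_KL(Q||P) is larger than D_KL(P||Q) by 0.3428 bits; the two directions differ.

D_KL(P||Q) = Σ P(x) log₂(P(x)/Q(x))

Computing term by term:
  P(1)·log₂(P(1)/Q(1)) = (1/12)·log₂((1/12)/(2/3)) = -0.25000
  P(2)·log₂(P(2)/Q(2)) = (1/18)·log₂((1/18)/(1/12)) = -0.03250
  P(3)·log₂(P(3)/Q(3)) = (1/3)·log₂((1/3)/(1/9)) = 0.52832
  P(4)·log₂(P(4)/Q(4)) = (19/36)·log₂((19/36)/(5/36)) = 1.01650

D_KL(P||Q) = -0.25000 - 0.03250 + 0.52832 + 1.01650 = 1.26232 ≈ 1.2623 bits

D_KL(Q||P) = Σ Q(x) log₂(Q(x)/P(x))

Computing term by term:
  Q(1)·log₂(Q(1)/P(1)) = (2/3)·log₂((2/3)/(1/12)) = 2.00000
  Q(2)·log₂(Q(2)/P(2)) = (1/12)·log₂((1/12)/(1/18)) = 0.04875
  Q(3)·log₂(Q(3)/P(3)) = (1/9)·log₂((1/9)/(1/3)) = -0.17611
  Q(4)·log₂(Q(4)/P(4)) = (5/36)·log₂((5/36)/(19/36)) = -0.26750

D_KL(Q||P) = 2.00000 + 0.04875 - 0.17611 - 0.26750 = 1.60514 ≈ 1.6051 bits

These are NOT equal (difference: 0.3428 bits). KL divergence is asymmetric: D_KL(P||Q) ≠ D_KL(Q||P) in general.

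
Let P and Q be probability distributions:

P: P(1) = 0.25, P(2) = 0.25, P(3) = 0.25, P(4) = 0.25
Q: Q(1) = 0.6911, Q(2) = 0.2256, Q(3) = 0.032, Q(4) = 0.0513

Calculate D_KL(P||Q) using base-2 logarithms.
0.9830 bits

D_KL(P||Q) = Σ P(x) log₂(P(x)/Q(x))

Computing term by term:
  P(1)·log₂(P(1)/Q(1)) = 0.25·log₂(0.25/0.6911) = -0.36674
  P(2)·log₂(P(2)/Q(2)) = 0.25·log₂(0.25/0.2256) = 0.03704
  P(3)·log₂(P(3)/Q(3)) = 0.25·log₂(0.25/0.032) = 0.74145
  P(4)·log₂(P(4)/Q(4)) = 0.25·log₂(0.25/0.0513) = 0.57122

D_KL(P||Q) = -0.36674 + 0.03704 + 0.74145 + 0.57122 = 0.98297 ≈ 0.9830 bits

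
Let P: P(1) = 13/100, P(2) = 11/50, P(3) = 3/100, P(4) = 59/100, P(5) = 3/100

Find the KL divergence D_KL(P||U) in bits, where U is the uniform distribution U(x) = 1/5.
0.7061 bits

U(i) = 1/5 for all i

D_KL(P||U) = Σ P(x) log₂(P(x) / (1/5))
           = Σ P(x) log₂(P(x)) + log₂(5)
           = log₂(5) - H(P)

H(P) = -Σ P(x) log₂(P(x)):
  -P(1)·log₂(P(1)) = -(13/100)·log₂(13/100) = 0.38264
  -P(2)·log₂(P(2)) = -(11/50)·log₂(11/50) = 0.48057
  -P(3)·log₂(P(3)) = -(3/100)·log₂(3/100) = 0.15177
  -P(4)·log₂(P(4)) = -(59/100)·log₂(59/100) = 0.44912
  -P(5)·log₂(P(5)) = -(3/100)·log₂(3/100) = 0.15177
H(P) = 0.38264 + 0.48057 + 0.15177 + 0.44912 + 0.15177 = 1.61587 bits

log₂(5) = 2.32193 bits

D_KL(P||U) = 2.32193 - 1.61587 = 0.70606 ≈ 0.7061 bits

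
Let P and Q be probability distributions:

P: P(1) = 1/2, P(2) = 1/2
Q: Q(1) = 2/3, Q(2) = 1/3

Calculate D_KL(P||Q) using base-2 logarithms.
0.0850 bits

D_KL(P||Q) = Σ P(x) log₂(P(x)/Q(x))

Computing term by term:
  P(1)·log₂(P(1)/Q(1)) = (1/2)·log₂((1/2)/(2/3)) = -0.20752
  P(2)·log₂(P(2)/Q(2)) = (1/2)·log₂((1/2)/(1/3)) = 0.29248

D_KL(P||Q) = -0.20752 + 0.29248 = 0.08496 ≈ 0.0850 bits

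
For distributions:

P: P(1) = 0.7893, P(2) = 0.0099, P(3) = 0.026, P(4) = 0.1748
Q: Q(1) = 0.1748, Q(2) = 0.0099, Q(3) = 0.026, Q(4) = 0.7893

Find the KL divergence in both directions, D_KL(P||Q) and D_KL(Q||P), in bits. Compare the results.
D_KL(P||Q) = 1.3365 bits, D_KL(Q||P) = 1.3365 bits. The two directions give exactly the same value for this pair.

D_KL(P||Q) = Σ P(x) log₂(P(x)/Q(x))

Computing term by term:
  P(1)·log₂(P(1)/Q(1)) = 0.7893·log₂(0.7893/0.1748) = 1.71662
  P(2)·log₂(P(2)/Q(2)) = 0.0099·log₂(0.0099/0.0099) = 0.00000
  P(3)·log₂(P(3)/Q(3)) = 0.026·log₂(0.026/0.026) = 0.00000
  P(4)·log₂(P(4)/Q(4)) = 0.1748·log₂(0.1748/0.7893) = -0.38017

D_KL(P||Q) = 1.71662 + 0.00000 + 0.00000 - 0.38017 = 1.33645 ≈ 1.3365 bits

D_KL(Q||P) = Σ Q(x) log₂(Q(x)/P(x))

Computing term by term:
  Q(1)·log₂(Q(1)/P(1)) = 0.1748·log₂(0.1748/0.7893) = -0.38017
  Q(2)·log₂(Q(2)/P(2)) = 0.0099·log₂(0.0099/0.0099) = 0.00000
  Q(3)·log₂(Q(3)/P(3)) = 0.026·log₂(0.026/0.026) = 0.00000
  Q(4)·log₂(Q(4)/P(4)) = 0.7893·log₂(0.7893/0.1748) = 1.71662

D_KL(Q||P) = -0.38017 + 0.00000 + 0.00000 + 1.71662 = 1.33645 ≈ 1.3365 bits

These ARE equal here. Q is P with outcomes relabeled (Q(1) = P(4), Q(4) = P(1)) by a relabeling that is its own inverse, so the two sums contain exactly the same terms in a different order. This is a special case — KL divergence is not symmetric in general: D_KL(P||Q) ≠ D_KL(Q||P) for most P, Q.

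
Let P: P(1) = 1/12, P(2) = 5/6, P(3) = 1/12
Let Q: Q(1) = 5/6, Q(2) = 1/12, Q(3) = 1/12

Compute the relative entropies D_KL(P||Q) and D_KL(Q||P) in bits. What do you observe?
D_KL(P||Q) = 2.4914 bits, D_KL(Q||P) = 2.4914 bits. The two directions give the same value here, because Q is a self-inverse relabeling of P; in general KL divergence is asymmetric.

D_KL(P||Q) = Σ P(x) log₂(P(x)/Q(x))

Computing term by term:
  P(1)·log₂(P(1)/Q(1)) = (1/12)·log₂((1/12)/(5/6)) = -0.27683
  P(2)·log₂(P(2)/Q(2)) = (5/6)·log₂((5/6)/(1/12)) = 2.76827
  P(3)·log₂(P(3)/Q(3)) = (1/12)·log₂((1/12)/(1/12)) = 0.00000

D_KL(P||Q) = -0.27683 + 2.76827 + 0.00000 = 2.49144 ≈ 2.4914 bits

D_KL(Q||P) = Σ Q(x) log₂(Q(x)/P(x))

Computing term by term:
  Q(1)·log₂(Q(1)/P(1)) = (5/6)·log₂((5/6)/(1/12)) = 2.76827
  Q(2)·log₂(Q(2)/P(2)) = (1/12)·log₂((1/12)/(5/6)) = -0.27683
  Q(3)·log₂(Q(3)/P(3)) = (1/12)·log₂((1/12)/(1/12)) = 0.00000

D_KL(Q||P) = 2.76827 - 0.27683 + 0.00000 = 2.49144 ≈ 2.4914 bits

These ARE equal here. Q is P with outcomes relabeled (Q(1) = P(2), Q(2) = P(1)) by a relabeling that is its own inverse, so the two sums contain exactly the same terms in a different order. This is a special case — KL divergence is not symmetric in general: D_KL(P||Q) ≠ D_KL(Q||P) for most P, Q.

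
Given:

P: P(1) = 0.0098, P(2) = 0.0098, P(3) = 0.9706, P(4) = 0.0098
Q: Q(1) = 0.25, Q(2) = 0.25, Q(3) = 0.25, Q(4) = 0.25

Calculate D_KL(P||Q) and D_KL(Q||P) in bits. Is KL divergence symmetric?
D_KL(P||Q) = 1.7620 bits, D_KL(Q||P) = 3.0155 bits. No, KL divergence is not symmetric.

D_KL(P||Q) = Σ P(x) log₂(P(x)/Q(x))

Computing term by term:
  P(1)·log₂(P(1)/Q(1)) = 0.0098·log₂(0.0098/0.25) = -0.04580
  P(2)·log₂(P(2)/Q(2)) = 0.0098·log₂(0.0098/0.25) = -0.04580
  P(3)·log₂(P(3)/Q(3)) = 0.9706·log₂(0.9706/0.25) = 1.89941
  P(4)·log₂(P(4)/Q(4)) = 0.0098·log₂(0.0098/0.25) = -0.04580

D_KL(P||Q) = -0.04580 - 0.04580 + 1.89941 - 0.04580 = 1.76201 ≈ 1.7620 bits

D_KL(Q||P) = Σ Q(x) log₂(Q(x)/P(x))

Computing term by term:
  Q(1)·log₂(Q(1)/P(1)) = 0.25·log₂(0.25/0.0098) = 1.16825
  Q(2)·log₂(Q(2)/P(2)) = 0.25·log₂(0.25/0.0098) = 1.16825
  Q(3)·log₂(Q(3)/P(3)) = 0.25·log₂(0.25/0.9706) = -0.48924
  Q(4)·log₂(Q(4)/P(4)) = 0.25·log₂(0.25/0.0098) = 1.16825

D_KL(Q||P) = 1.16825 + 1.16825 - 0.48924 + 1.16825 = 3.01551 ≈ 3.0155 bits

These are NOT equal (difference: 1.2535 bits). KL divergence is asymmetric: D_KL(P||Q) ≠ D_KL(Q||P) in general.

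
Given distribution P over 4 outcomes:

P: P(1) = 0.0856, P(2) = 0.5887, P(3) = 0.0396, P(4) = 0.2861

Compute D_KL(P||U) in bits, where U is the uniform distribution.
0.5454 bits

U(i) = 1/4 for all i

D_KL(P||U) = Σ P(x) log₂(P(x) / (1/4))
           = Σ P(x) log₂(P(x)) + log₂(4)
           = log₂(4) - H(P)

H(P) = -Σ P(x) log₂(P(x)):
  -P(1)·log₂(P(1)) = -(0.0856)·log₂(0.0856) = 0.30356
  -P(2)·log₂(P(2)) = -(0.5887)·log₂(0.5887) = 0.45000
  -P(3)·log₂(P(3)) = -(0.0396)·log₂(0.0396) = 0.18447
  -P(4)·log₂(P(4)) = -(0.2861)·log₂(0.2861) = 0.51653
H(P) = 0.30356 + 0.45000 + 0.18447 + 0.51653 = 1.45456 bits

log₂(4) = 2.00000 bits

D_KL(P||U) = 2.00000 - 1.45456 = 0.54544 ≈ 0.5454 bits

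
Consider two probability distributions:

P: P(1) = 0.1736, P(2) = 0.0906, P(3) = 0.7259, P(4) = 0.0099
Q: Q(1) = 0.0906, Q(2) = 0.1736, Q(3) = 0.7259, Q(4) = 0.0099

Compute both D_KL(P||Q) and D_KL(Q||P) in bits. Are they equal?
D_KL(P||Q) = 0.0779 bits, D_KL(Q||P) = 0.0779 bits. Yes, in this case they are equal (although KL divergence is not symmetric in general).

D_KL(P||Q) = Σ P(x) log₂(P(x)/Q(x))

Computing term by term:
  P(1)·log₂(P(1)/Q(1)) = 0.1736·log₂(0.1736/0.0906) = 0.16287
  P(2)·log₂(P(2)/Q(2)) = 0.0906·log₂(0.0906/0.1736) = -0.08500
  P(3)·log₂(P(3)/Q(3)) = 0.7259·log₂(0.7259/0.7259) = 0.00000
  P(4)·log₂(P(4)/Q(4)) = 0.0099·log₂(0.0099/0.0099) = 0.00000

D_KL(P||Q) = 0.16287 - 0.08500 + 0.00000 + 0.00000 = 0.07787 ≈ 0.0779 bits

D_KL(Q||P) = Σ Q(x) log₂(Q(x)/P(x))

Computing term by term:
  Q(1)·log₂(Q(1)/P(1)) = 0.0906·log₂(0.0906/0.1736) = -0.08500
  Q(2)·log₂(Q(2)/P(2)) = 0.1736·log₂(0.1736/0.0906) = 0.16287
  Q(3)·log₂(Q(3)/P(3)) = 0.7259·log₂(0.7259/0.7259) = 0.00000
  Q(4)·log₂(Q(4)/P(4)) = 0.0099·log₂(0.0099/0.0099) = 0.00000

D_KL(Q||P) = -0.08500 + 0.16287 + 0.00000 + 0.00000 = 0.07787 ≈ 0.0779 bits

These ARE equal here. Q is P with outcomes relabeled (Q(1) = P(2), Q(2) = P(1)) by a relabeling that is its own inverse, so the two sums contain exactly the same terms in a different order. This is a special case — KL divergence is not symmetric in general: D_KL(P||Q) ≠ D_KL(Q||P) for most P, Q.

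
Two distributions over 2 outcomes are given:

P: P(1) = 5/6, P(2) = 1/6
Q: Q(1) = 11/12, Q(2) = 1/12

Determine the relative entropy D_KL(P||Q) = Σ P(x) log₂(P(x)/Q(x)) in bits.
0.0521 bits

D_KL(P||Q) = Σ P(x) log₂(P(x)/Q(x))

Computing term by term:
  P(1)·log₂(P(1)/Q(1)) = (5/6)·log₂((5/6)/(11/12)) = -0.11459
  P(2)·log₂(P(2)/Q(2)) = (1/6)·log₂((1/6)/(1/12)) = 0.16667

D_KL(P||Q) = -0.11459 + 0.16667 = 0.05208 ≈ 0.0521 bits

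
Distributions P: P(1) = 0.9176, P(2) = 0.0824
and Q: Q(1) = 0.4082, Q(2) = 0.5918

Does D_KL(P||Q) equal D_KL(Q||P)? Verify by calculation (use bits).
D_KL(P||Q) = 0.8379 bits, D_KL(Q||P) = 1.2063 bits. No — D_KL(P||Q) ≠ D_KL(Q||P) for this pair.

D_KL(P||Q) = Σ P(x) log₂(P(x)/Q(x))

Computing term by term:
  P(1)·log₂(P(1)/Q(1)) = 0.9176·log₂(0.9176/0.4082) = 1.07230
  P(2)·log₂(P(2)/Q(2)) = 0.0824·log₂(0.0824/0.5918) = -0.23438

D_KL(P||Q) = 1.07230 - 0.23438 = 0.83792 ≈ 0.8379 bits

D_KL(Q||P) = Σ Q(x) log₂(Q(x)/P(x))

Computing term by term:
  Q(1)·log₂(Q(1)/P(1)) = 0.4082·log₂(0.4082/0.9176) = -0.47702
  Q(2)·log₂(Q(2)/P(2)) = 0.5918·log₂(0.5918/0.0824) = 1.68331

D_KL(Q||P) = -0.47702 + 1.68331 = 1.20629 ≈ 1.2063 bits

These are NOT equal (difference: 0.3684 bits). KL divergence is asymmetric: D_KL(P||Q) ≠ D_KL(Q||P) in general.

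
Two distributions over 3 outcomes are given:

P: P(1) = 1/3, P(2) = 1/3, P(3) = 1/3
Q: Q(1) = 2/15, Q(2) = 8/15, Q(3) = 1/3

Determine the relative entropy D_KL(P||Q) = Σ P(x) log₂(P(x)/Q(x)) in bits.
0.2146 bits

D_KL(P||Q) = Σ P(x) log₂(P(x)/Q(x))

Computing term by term:
  P(1)·log₂(P(1)/Q(1)) = (1/3)·log₂((1/3)/(2/15)) = 0.44064
  P(2)·log₂(P(2)/Q(2)) = (1/3)·log₂((1/3)/(8/15)) = -0.22602
  P(3)·log₂(P(3)/Q(3)) = (1/3)·log₂((1/3)/(1/3)) = 0.00000

D_KL(P||Q) = 0.44064 - 0.22602 + 0.00000 = 0.21462 ≈ 0.2146 bits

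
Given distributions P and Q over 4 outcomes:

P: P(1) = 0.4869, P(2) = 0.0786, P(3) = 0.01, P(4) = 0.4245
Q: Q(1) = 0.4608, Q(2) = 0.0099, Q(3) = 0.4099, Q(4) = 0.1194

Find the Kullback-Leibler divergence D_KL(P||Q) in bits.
0.9969 bits

D_KL(P||Q) = Σ P(x) log₂(P(x)/Q(x))

Computing term by term:
  P(1)·log₂(P(1)/Q(1)) = 0.4869·log₂(0.4869/0.4608) = 0.03870
  P(2)·log₂(P(2)/Q(2)) = 0.0786·log₂(0.0786/0.0099) = 0.23494
  P(3)·log₂(P(3)/Q(3)) = 0.01·log₂(0.01/0.4099) = -0.05357
  P(4)·log₂(P(4)/Q(4)) = 0.4245·log₂(0.4245/0.1194) = 0.77682

D_KL(P||Q) = 0.03870 + 0.23494 - 0.05357 + 0.77682 = 0.99689 ≈ 0.9969 bits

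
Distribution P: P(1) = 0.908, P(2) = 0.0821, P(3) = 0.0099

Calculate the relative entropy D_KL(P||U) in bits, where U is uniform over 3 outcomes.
1.0965 bits

U(i) = 1/3 for all i

D_KL(P||U) = Σ P(x) log₂(P(x) / (1/3))
           = Σ P(x) log₂(P(x)) + log₂(3)
           = log₂(3) - H(P)

H(P) = -Σ P(x) log₂(P(x)):
  -P(1)·log₂(P(1)) = -(0.908)·log₂(0.908) = 0.12643
  -P(2)·log₂(P(2)) = -(0.0821)·log₂(0.0821) = 0.29609
  -P(3)·log₂(P(3)) = -(0.0099)·log₂(0.0099) = 0.06592
H(P) = 0.12643 + 0.29609 + 0.06592 = 0.48844 bits

log₂(3) = 1.58496 bits

D_KL(P||U) = 1.58496 - 0.48844 = 1.09652 ≈ 1.0965 bits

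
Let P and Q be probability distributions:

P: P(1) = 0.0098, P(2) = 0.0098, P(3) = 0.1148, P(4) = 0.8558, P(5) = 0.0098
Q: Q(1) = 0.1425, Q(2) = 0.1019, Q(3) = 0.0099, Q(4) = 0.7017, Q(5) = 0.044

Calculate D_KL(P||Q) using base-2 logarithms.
0.5588 bits

D_KL(P||Q) = Σ P(x) log₂(P(x)/Q(x))

Computing term by term:
  P(1)·log₂(P(1)/Q(1)) = 0.0098·log₂(0.0098/0.1425) = -0.03785
  P(2)·log₂(P(2)/Q(2)) = 0.0098·log₂(0.0098/0.1019) = -0.03311
  P(3)·log₂(P(3)/Q(3)) = 0.1148·log₂(0.1148/0.0099) = 0.40588
  P(4)·log₂(P(4)/Q(4)) = 0.8558·log₂(0.8558/0.7017) = 0.24512
  P(5)·log₂(P(5)/Q(5)) = 0.0098·log₂(0.0098/0.044) = -0.02123

D_KL(P||Q) = -0.03785 - 0.03311 + 0.40588 + 0.24512 - 0.02123 = 0.55881 ≈ 0.5588 bits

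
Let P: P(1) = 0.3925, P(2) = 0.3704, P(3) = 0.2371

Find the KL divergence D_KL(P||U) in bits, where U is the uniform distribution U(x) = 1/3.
0.0323 bits

U(i) = 1/3 for all i

D_KL(P||U) = Σ P(x) log₂(P(x) / (1/3))
           = Σ P(x) log₂(P(x)) + log₂(3)
           = log₂(3) - H(P)

H(P) = -Σ P(x) log₂(P(x)):
  -P(1)·log₂(P(1)) = -(0.3925)·log₂(0.3925) = 0.52957
  -P(2)·log₂(P(2)) = -(0.3704)·log₂(0.3704) = 0.53073
  -P(3)·log₂(P(3)) = -(0.2371)·log₂(0.2371) = 0.49232
H(P) = 0.52957 + 0.53073 + 0.49232 = 1.55262 bits

log₂(3) = 1.58496 bits

D_KL(P||U) = 1.58496 - 1.55262 = 0.03234 ≈ 0.0323 bits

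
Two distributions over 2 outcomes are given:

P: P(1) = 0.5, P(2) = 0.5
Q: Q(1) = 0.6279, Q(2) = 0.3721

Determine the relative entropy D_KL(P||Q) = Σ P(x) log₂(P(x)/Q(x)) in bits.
0.0488 bits

D_KL(P||Q) = Σ P(x) log₂(P(x)/Q(x))

Computing term by term:
  P(1)·log₂(P(1)/Q(1)) = 0.5·log₂(0.5/0.6279) = -0.16430
  P(2)·log₂(P(2)/Q(2)) = 0.5·log₂(0.5/0.3721) = 0.21312

D_KL(P||Q) = -0.16430 + 0.21312 = 0.04882 ≈ 0.0488 bits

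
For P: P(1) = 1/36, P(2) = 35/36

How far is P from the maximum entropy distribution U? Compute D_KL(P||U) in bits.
0.8169 bits

U(i) = 1/2 for all i

D_KL(P||U) = Σ P(x) log₂(P(x) / (1/2))
           = Σ P(x) log₂(P(x)) + log₂(2)
           = log₂(2) - H(P)

H(P) = -Σ P(x) log₂(P(x)):
  -P(1)·log₂(P(1)) = -(1/36)·log₂(1/36) = 0.14361
  -P(2)·log₂(P(2)) = -(35/36)·log₂(35/36) = 0.03951
H(P) = 0.14361 + 0.03951 = 0.18312 bits

log₂(2) = 1.00000 bits

D_KL(P||U) = 1.00000 - 0.18312 = 0.81688 ≈ 0.8169 bits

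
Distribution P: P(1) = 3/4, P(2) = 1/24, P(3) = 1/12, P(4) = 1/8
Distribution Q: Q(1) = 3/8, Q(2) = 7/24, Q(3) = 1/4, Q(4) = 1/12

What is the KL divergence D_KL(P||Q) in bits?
0.5741 bits

D_KL(P||Q) = Σ P(x) log₂(P(x)/Q(x))

Computing term by term:
  P(1)·log₂(P(1)/Q(1)) = (3/4)·log₂((3/4)/(3/8)) = 0.75000
  P(2)·log₂(P(2)/Q(2)) = (1/24)·log₂((1/24)/(7/24)) = -0.11697
  P(3)·log₂(P(3)/Q(3)) = (1/12)·log₂((1/12)/(1/4)) = -0.13208
  P(4)·log₂(P(4)/Q(4)) = (1/8)·log₂((1/8)/(1/12)) = 0.07312

D_KL(P||Q) = 0.75000 - 0.11697 - 0.13208 + 0.07312 = 0.57407 ≈ 0.5741 bits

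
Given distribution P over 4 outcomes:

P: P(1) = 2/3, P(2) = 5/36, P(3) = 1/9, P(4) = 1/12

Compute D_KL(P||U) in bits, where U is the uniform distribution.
0.5635 bits

U(i) = 1/4 for all i

D_KL(P||U) = Σ P(x) log₂(P(x) / (1/4))
           = Σ P(x) log₂(P(x)) + log₂(4)
           = log₂(4) - H(P)

H(P) = -Σ P(x) log₂(P(x)):
  -P(1)·log₂(P(1)) = -(2/3)·log₂(2/3) = 0.38998
  -P(2)·log₂(P(2)) = -(5/36)·log₂(5/36) = 0.39556
  -P(3)·log₂(P(3)) = -(1/9)·log₂(1/9) = 0.35221
  -P(4)·log₂(P(4)) = -(1/12)·log₂(1/12) = 0.29875
H(P) = 0.38998 + 0.39556 + 0.35221 + 0.29875 = 1.43650 bits

log₂(4) = 2.00000 bits

D_KL(P||U) = 2.00000 - 1.43650 = 0.56350 ≈ 0.5635 bits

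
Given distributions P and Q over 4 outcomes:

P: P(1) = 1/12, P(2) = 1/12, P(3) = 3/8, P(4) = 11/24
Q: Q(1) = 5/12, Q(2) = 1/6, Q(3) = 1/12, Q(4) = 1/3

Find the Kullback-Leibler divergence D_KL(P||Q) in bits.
0.7475 bits

D_KL(P||Q) = Σ P(x) log₂(P(x)/Q(x))

Computing term by term:
  P(1)·log₂(P(1)/Q(1)) = (1/12)·log₂((1/12)/(5/12)) = -0.19349
  P(2)·log₂(P(2)/Q(2)) = (1/12)·log₂((1/12)/(1/6)) = -0.08333
  P(3)·log₂(P(3)/Q(3)) = (3/8)·log₂((3/8)/(1/12)) = 0.81372
  P(4)·log₂(P(4)/Q(4)) = (11/24)·log₂((11/24)/(1/3)) = 0.21057

D_KL(P||Q) = -0.19349 - 0.08333 + 0.81372 + 0.21057 = 0.74747 ≈ 0.7475 bits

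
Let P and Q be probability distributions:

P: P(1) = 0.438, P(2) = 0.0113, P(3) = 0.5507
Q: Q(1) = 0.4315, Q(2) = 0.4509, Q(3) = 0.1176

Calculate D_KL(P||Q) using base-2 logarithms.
1.1760 bits

D_KL(P||Q) = Σ P(x) log₂(P(x)/Q(x))

Computing term by term:
  P(1)·log₂(P(1)/Q(1)) = 0.438·log₂(0.438/0.4315) = 0.00945
  P(2)·log₂(P(2)/Q(2)) = 0.0113·log₂(0.0113/0.4509) = -0.06010
  P(3)·log₂(P(3)/Q(3)) = 0.5507·log₂(0.5507/0.1176) = 1.22662

D_KL(P||Q) = 0.00945 - 0.06010 + 1.22662 = 1.17597 ≈ 1.1760 bits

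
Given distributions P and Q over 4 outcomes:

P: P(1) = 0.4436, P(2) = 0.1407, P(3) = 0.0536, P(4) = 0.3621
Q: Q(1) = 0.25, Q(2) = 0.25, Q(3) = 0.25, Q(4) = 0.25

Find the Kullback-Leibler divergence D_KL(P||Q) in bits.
0.3248 bits

D_KL(P||Q) = Σ P(x) log₂(P(x)/Q(x))

Computing term by term:
  P(1)·log₂(P(1)/Q(1)) = 0.4436·log₂(0.4436/0.25) = 0.36700
  P(2)·log₂(P(2)/Q(2)) = 0.1407·log₂(0.1407/0.25) = -0.11668
  P(3)·log₂(P(3)/Q(3)) = 0.0536·log₂(0.0536/0.25) = -0.11908
  P(4)·log₂(P(4)/Q(4)) = 0.3621·log₂(0.3621/0.25) = 0.19353

D_KL(P||Q) = 0.36700 - 0.11668 - 0.11908 + 0.19353 = 0.32477 ≈ 0.3248 bits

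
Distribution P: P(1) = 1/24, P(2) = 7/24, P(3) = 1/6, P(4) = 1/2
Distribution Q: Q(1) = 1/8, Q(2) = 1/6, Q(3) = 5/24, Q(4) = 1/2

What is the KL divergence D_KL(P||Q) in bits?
0.1158 bits

D_KL(P||Q) = Σ P(x) log₂(P(x)/Q(x))

Computing term by term:
  P(1)·log₂(P(1)/Q(1)) = (1/24)·log₂((1/24)/(1/8)) = -0.06604
  P(2)·log₂(P(2)/Q(2)) = (7/24)·log₂((7/24)/(1/6)) = 0.23548
  P(3)·log₂(P(3)/Q(3)) = (1/6)·log₂((1/6)/(5/24)) = -0.05365
  P(4)·log₂(P(4)/Q(4)) = (1/2)·log₂((1/2)/(1/2)) = 0.00000

D_KL(P||Q) = -0.06604 + 0.23548 - 0.05365 + 0.00000 = 0.11579 ≈ 0.1158 bits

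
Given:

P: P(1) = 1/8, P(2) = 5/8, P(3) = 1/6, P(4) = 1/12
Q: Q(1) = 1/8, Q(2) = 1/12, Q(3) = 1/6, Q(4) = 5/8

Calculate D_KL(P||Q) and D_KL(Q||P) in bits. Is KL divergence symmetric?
D_KL(P||Q) = 1.5746 bits, D_KL(Q||P) = 1.5746 bits. The two values coincide for this particular pair, but no — KL divergence is not symmetric in general.

D_KL(P||Q) = Σ P(x) log₂(P(x)/Q(x))

Computing term by term:
  P(1)·log₂(P(1)/Q(1)) = (1/8)·log₂((1/8)/(1/8)) = 0.00000
  P(2)·log₂(P(2)/Q(2)) = (5/8)·log₂((5/8)/(1/12)) = 1.81681
  P(3)·log₂(P(3)/Q(3)) = (1/6)·log₂((1/6)/(1/6)) = 0.00000
  P(4)·log₂(P(4)/Q(4)) = (1/12)·log₂((1/12)/(5/8)) = -0.24224

D_KL(P||Q) = 0.00000 + 1.81681 + 0.00000 - 0.24224 = 1.57457 ≈ 1.5746 bits

D_KL(Q||P) = Σ Q(x) log₂(Q(x)/P(x))

Computing term by term:
  Q(1)·log₂(Q(1)/P(1)) = (1/8)·log₂((1/8)/(1/8)) = 0.00000
  Q(2)·log₂(Q(2)/P(2)) = (1/12)·log₂((1/12)/(5/8)) = -0.24224
  Q(3)·log₂(Q(3)/P(3)) = (1/6)·log₂((1/6)/(1/6)) = 0.00000
  Q(4)·log₂(Q(4)/P(4)) = (5/8)·log₂((5/8)/(1/12)) = 1.81681

D_KL(Q||P) = 0.00000 - 0.24224 + 0.00000 + 1.81681 = 1.57457 ≈ 1.5746 bits

These ARE equal here. Q is P with outcomes relabeled (Q(2) = P(4), Q(4) = P(2)) by a relabeling that is its own inverse, so the two sums contain exactly the same terms in a different order. This is a special case — KL divergence is not symmetric in general: D_KL(P||Q) ≠ D_KL(Q||P) for most P, Q.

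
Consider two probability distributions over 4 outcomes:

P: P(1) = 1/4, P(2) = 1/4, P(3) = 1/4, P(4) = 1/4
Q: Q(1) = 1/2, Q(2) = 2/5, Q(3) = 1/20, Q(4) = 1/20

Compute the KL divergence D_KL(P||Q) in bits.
0.7414 bits

D_KL(P||Q) = Σ P(x) log₂(P(x)/Q(x))

Computing term by term:
  P(1)·log₂(P(1)/Q(1)) = (1/4)·log₂((1/4)/(1/2)) = -0.25000
  P(2)·log₂(P(2)/Q(2)) = (1/4)·log₂((1/4)/(2/5)) = -0.16952
  P(3)·log₂(P(3)/Q(3)) = (1/4)·log₂((1/4)/(1/20)) = 0.58048
  P(4)·log₂(P(4)/Q(4)) = (1/4)·log₂((1/4)/(1/20)) = 0.58048

D_KL(P||Q) = -0.25000 - 0.16952 + 0.58048 + 0.58048 = 0.74144 ≈ 0.7414 bits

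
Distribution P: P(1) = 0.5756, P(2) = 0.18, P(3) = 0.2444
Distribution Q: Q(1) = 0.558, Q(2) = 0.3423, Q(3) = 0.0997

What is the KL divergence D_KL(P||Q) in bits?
0.1750 bits

D_KL(P||Q) = Σ P(x) log₂(P(x)/Q(x))

Computing term by term:
  P(1)·log₂(P(1)/Q(1)) = 0.5756·log₂(0.5756/0.558) = 0.02579
  P(2)·log₂(P(2)/Q(2)) = 0.18·log₂(0.18/0.3423) = -0.16691
  P(3)·log₂(P(3)/Q(3)) = 0.2444·log₂(0.2444/0.0997) = 0.31615

D_KL(P||Q) = 0.02579 - 0.16691 + 0.31615 = 0.17503 ≈ 0.1750 bits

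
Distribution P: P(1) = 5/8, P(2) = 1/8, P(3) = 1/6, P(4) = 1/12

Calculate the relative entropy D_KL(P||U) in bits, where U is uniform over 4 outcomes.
0.4716 bits

U(i) = 1/4 for all i

D_KL(P||U) = Σ P(x) log₂(P(x) / (1/4))
           = Σ P(x) log₂(P(x)) + log₂(4)
           = log₂(4) - H(P)

H(P) = -Σ P(x) log₂(P(x)):
  -P(1)·log₂(P(1)) = -(5/8)·log₂(5/8) = 0.42379
  -P(2)·log₂(P(2)) = -(1/8)·log₂(1/8) = 0.37500
  -P(3)·log₂(P(3)) = -(1/6)·log₂(1/6) = 0.43083
  -P(4)·log₂(P(4)) = -(1/12)·log₂(1/12) = 0.29875
H(P) = 0.42379 + 0.37500 + 0.43083 + 0.29875 = 1.52837 bits

log₂(4) = 2.00000 bits

D_KL(P||U) = 2.00000 - 1.52837 = 0.47163 ≈ 0.4716 bits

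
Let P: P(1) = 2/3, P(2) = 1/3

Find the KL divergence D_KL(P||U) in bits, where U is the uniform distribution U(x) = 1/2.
0.0817 bits

U(i) = 1/2 for all i

D_KL(P||U) = Σ P(x) log₂(P(x) / (1/2))
           = Σ P(x) log₂(P(x)) + log₂(2)
           = log₂(2) - H(P)

H(P) = -Σ P(x) log₂(P(x)):
  -P(1)·log₂(P(1)) = -(2/3)·log₂(2/3) = 0.38998
  -P(2)·log₂(P(2)) = -(1/3)·log₂(1/3) = 0.52832
H(P) = 0.38998 + 0.52832 = 0.91830 bits

log₂(2) = 1.00000 bits

D_KL(P||U) = 1.00000 - 0.91830 = 0.08170 ≈ 0.0817 bits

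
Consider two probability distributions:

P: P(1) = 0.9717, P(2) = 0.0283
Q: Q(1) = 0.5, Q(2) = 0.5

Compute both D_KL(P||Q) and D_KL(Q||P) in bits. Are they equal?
D_KL(P||Q) = 0.8142 bits, D_KL(Q||P) = 1.5922 bits. No, they are not equal.

D_KL(P||Q) = Σ P(x) log₂(P(x)/Q(x))

Computing term by term:
  P(1)·log₂(P(1)/Q(1)) = 0.9717·log₂(0.9717/0.5) = 0.93145
  P(2)·log₂(P(2)/Q(2)) = 0.0283·log₂(0.0283/0.5) = -0.11725

D_KL(P||Q) = 0.93145 - 0.11725 = 0.81420 ≈ 0.8142 bits

D_KL(Q||P) = Σ Q(x) log₂(Q(x)/P(x))

Computing term by term:
  Q(1)·log₂(Q(1)/P(1)) = 0.5·log₂(0.5/0.9717) = -0.47929
  Q(2)·log₂(Q(2)/P(2)) = 0.5·log₂(0.5/0.0283) = 2.07153

D_KL(Q||P) = -0.47929 + 2.07153 = 1.59224 ≈ 1.5922 bits

These are NOT equal (difference: 0.7780 bits). KL divergence is asymmetric: D_KL(P||Q) ≠ D_KL(Q||P) in general.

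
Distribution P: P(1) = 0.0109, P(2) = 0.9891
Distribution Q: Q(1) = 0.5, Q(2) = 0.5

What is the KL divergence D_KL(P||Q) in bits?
0.9133 bits

D_KL(P||Q) = Σ P(x) log₂(P(x)/Q(x))

Computing term by term:
  P(1)·log₂(P(1)/Q(1)) = 0.0109·log₂(0.0109/0.5) = -0.06016
  P(2)·log₂(P(2)/Q(2)) = 0.9891·log₂(0.9891/0.5) = 0.97346

D_KL(P||Q) = -0.06016 + 0.97346 = 0.91330 ≈ 0.9133 bits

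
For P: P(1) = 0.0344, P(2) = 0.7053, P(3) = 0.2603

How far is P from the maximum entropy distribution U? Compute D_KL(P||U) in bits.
0.5570 bits

U(i) = 1/3 for all i

D_KL(P||U) = Σ P(x) log₂(P(x) / (1/3))
           = Σ P(x) log₂(P(x)) + log₂(3)
           = log₂(3) - H(P)

H(P) = -Σ P(x) log₂(P(x)):
  -P(1)·log₂(P(1)) = -(0.0344)·log₂(0.0344) = 0.16723
  -P(2)·log₂(P(2)) = -(0.7053)·log₂(0.7053) = 0.35525
  -P(3)·log₂(P(3)) = -(0.2603)·log₂(0.2603) = 0.50544
H(P) = 0.16723 + 0.35525 + 0.50544 = 1.02792 bits

log₂(3) = 1.58496 bits

D_KL(P||U) = 1.58496 - 1.02792 = 0.55704 ≈ 0.5570 bits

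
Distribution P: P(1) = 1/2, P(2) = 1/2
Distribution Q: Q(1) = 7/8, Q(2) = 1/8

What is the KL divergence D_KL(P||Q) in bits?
0.5963 bits

D_KL(P||Q) = Σ P(x) log₂(P(x)/Q(x))

Computing term by term:
  P(1)·log₂(P(1)/Q(1)) = (1/2)·log₂((1/2)/(7/8)) = -0.40368
  P(2)·log₂(P(2)/Q(2)) = (1/2)·log₂((1/2)/(1/8)) = 1.00000

D_KL(P||Q) = -0.40368 + 1.00000 = 0.59632 ≈ 0.5963 bits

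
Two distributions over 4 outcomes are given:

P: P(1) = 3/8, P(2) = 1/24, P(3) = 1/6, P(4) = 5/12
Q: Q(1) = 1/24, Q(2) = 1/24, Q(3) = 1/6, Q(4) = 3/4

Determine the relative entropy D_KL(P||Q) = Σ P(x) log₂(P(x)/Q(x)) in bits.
0.8354 bits

D_KL(P||Q) = Σ P(x) log₂(P(x)/Q(x))

Computing term by term:
  P(1)·log₂(P(1)/Q(1)) = (3/8)·log₂((3/8)/(1/24)) = 1.18872
  P(2)·log₂(P(2)/Q(2)) = (1/24)·log₂((1/24)/(1/24)) = 0.00000
  P(3)·log₂(P(3)/Q(3)) = (1/6)·log₂((1/6)/(1/6)) = 0.00000
  P(4)·log₂(P(4)/Q(4)) = (5/12)·log₂((5/12)/(3/4)) = -0.35333

D_KL(P||Q) = 1.18872 + 0.00000 + 0.00000 - 0.35333 = 0.83539 ≈ 0.8354 bits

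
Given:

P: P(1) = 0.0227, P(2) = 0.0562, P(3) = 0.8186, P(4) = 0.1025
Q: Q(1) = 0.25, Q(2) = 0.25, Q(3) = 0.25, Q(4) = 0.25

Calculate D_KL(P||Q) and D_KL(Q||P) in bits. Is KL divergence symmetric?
D_KL(P||Q) = 1.0694 bits, D_KL(Q||P) = 1.2974 bits. No, KL divergence is not symmetric.

D_KL(P||Q) = Σ P(x) log₂(P(x)/Q(x))

Computing term by term:
  P(1)·log₂(P(1)/Q(1)) = 0.0227·log₂(0.0227/0.25) = -0.07857
  P(2)·log₂(P(2)/Q(2)) = 0.0562·log₂(0.0562/0.25) = -0.12101
  P(3)·log₂(P(3)/Q(3)) = 0.8186·log₂(0.8186/0.25) = 1.40081
  P(4)·log₂(P(4)/Q(4)) = 0.1025·log₂(0.1025/0.25) = -0.13185

D_KL(P||Q) = -0.07857 - 0.12101 + 1.40081 - 0.13185 = 1.06938 ≈ 1.0694 bits

D_KL(Q||P) = Σ Q(x) log₂(Q(x)/P(x))

Computing term by term:
  Q(1)·log₂(Q(1)/P(1)) = 0.25·log₂(0.25/0.0227) = 0.86529
  Q(2)·log₂(Q(2)/P(2)) = 0.25·log₂(0.25/0.0562) = 0.53832
  Q(3)·log₂(Q(3)/P(3)) = 0.25·log₂(0.25/0.8186) = -0.42781
  Q(4)·log₂(Q(4)/P(4)) = 0.25·log₂(0.25/0.1025) = 0.32158

D_KL(Q||P) = 0.86529 + 0.53832 - 0.42781 + 0.32158 = 1.29738 ≈ 1.2974 bits

These are NOT equal (difference: 0.2280 bits). KL divergence is asymmetric: D_KL(P||Q) ≠ D_KL(Q||P) in general.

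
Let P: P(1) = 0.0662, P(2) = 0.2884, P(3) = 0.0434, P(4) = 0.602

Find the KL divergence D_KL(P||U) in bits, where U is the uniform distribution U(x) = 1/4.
0.5861 bits

U(i) = 1/4 for all i

D_KL(P||U) = Σ P(x) log₂(P(x) / (1/4))
           = Σ P(x) log₂(P(x)) + log₂(4)
           = log₂(4) - H(P)

H(P) = -Σ P(x) log₂(P(x)):
  -P(1)·log₂(P(1)) = -(0.0662)·log₂(0.0662) = 0.25931
  -P(2)·log₂(P(2)) = -(0.2884)·log₂(0.2884) = 0.51735
  -P(3)·log₂(P(3)) = -(0.0434)·log₂(0.0434) = 0.19644
  -P(4)·log₂(P(4)) = -(0.602)·log₂(0.602) = 0.44076
H(P) = 0.25931 + 0.51735 + 0.19644 + 0.44076 = 1.41386 bits

log₂(4) = 2.00000 bits

D_KL(P||U) = 2.00000 - 1.41386 = 0.58614 ≈ 0.5861 bits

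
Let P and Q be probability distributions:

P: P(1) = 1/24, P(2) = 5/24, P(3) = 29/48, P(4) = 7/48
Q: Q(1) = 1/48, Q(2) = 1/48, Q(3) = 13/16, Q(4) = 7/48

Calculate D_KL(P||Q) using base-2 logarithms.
0.4755 bits

D_KL(P||Q) = Σ P(x) log₂(P(x)/Q(x))

Computing term by term:
  P(1)·log₂(P(1)/Q(1)) = (1/24)·log₂((1/24)/(1/48)) = 0.04167
  P(2)·log₂(P(2)/Q(2)) = (5/24)·log₂((5/24)/(1/48)) = 0.69207
  P(3)·log₂(P(3)/Q(3)) = (29/48)·log₂((29/48)/(13/16)) = -0.25823
  P(4)·log₂(P(4)/Q(4)) = (7/48)·log₂((7/48)/(7/48)) = 0.00000

D_KL(P||Q) = 0.04167 + 0.69207 - 0.25823 + 0.00000 = 0.47551 ≈ 0.4755 bits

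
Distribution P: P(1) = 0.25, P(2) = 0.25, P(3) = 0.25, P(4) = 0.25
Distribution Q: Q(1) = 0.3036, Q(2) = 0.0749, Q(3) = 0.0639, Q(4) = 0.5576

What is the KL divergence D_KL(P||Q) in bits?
0.5673 bits

D_KL(P||Q) = Σ P(x) log₂(P(x)/Q(x))

Computing term by term:
  P(1)·log₂(P(1)/Q(1)) = 0.25·log₂(0.25/0.3036) = -0.07006
  P(2)·log₂(P(2)/Q(2)) = 0.25·log₂(0.25/0.0749) = 0.43472
  P(3)·log₂(P(3)/Q(3)) = 0.25·log₂(0.25/0.0639) = 0.49201
  P(4)·log₂(P(4)/Q(4)) = 0.25·log₂(0.25/0.5576) = -0.28933

D_KL(P||Q) = -0.07006 + 0.43472 + 0.49201 - 0.28933 = 0.56734 ≈ 0.5673 bits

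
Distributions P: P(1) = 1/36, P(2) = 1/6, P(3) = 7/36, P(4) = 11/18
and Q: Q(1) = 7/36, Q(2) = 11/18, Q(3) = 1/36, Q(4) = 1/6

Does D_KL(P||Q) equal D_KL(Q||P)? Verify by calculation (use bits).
D_KL(P||Q) = 1.3010 bits, D_KL(Q||P) = 1.3010 bits. Yes — for this pair D_KL(P||Q) = D_KL(Q||P).

D_KL(P||Q) = Σ P(x) log₂(P(x)/Q(x))

Computing term by term:
  P(1)·log₂(P(1)/Q(1)) = (1/36)·log₂((1/36)/(7/36)) = -0.07798
  P(2)·log₂(P(2)/Q(2)) = (1/6)·log₂((1/6)/(11/18)) = -0.31241
  P(3)·log₂(P(3)/Q(3)) = (7/36)·log₂((7/36)/(1/36)) = 0.54587
  P(4)·log₂(P(4)/Q(4)) = (11/18)·log₂((11/18)/(1/6)) = 1.14551

D_KL(P||Q) = -0.07798 - 0.31241 + 0.54587 + 1.14551 = 1.30099 ≈ 1.3010 bits

D_KL(Q||P) = Σ Q(x) log₂(Q(x)/P(x))

Computing term by term:
  Q(1)·log₂(Q(1)/P(1)) = (7/36)·log₂((7/36)/(1/36)) = 0.54587
  Q(2)·log₂(Q(2)/P(2)) = (11/18)·log₂((11/18)/(1/6)) = 1.14551
  Q(3)·log₂(Q(3)/P(3)) = (1/36)·log₂((1/36)/(7/36)) = -0.07798
  Q(4)·log₂(Q(4)/P(4)) = (1/6)·log₂((1/6)/(11/18)) = -0.31241

D_KL(Q||P) = 0.54587 + 1.14551 - 0.07798 - 0.31241 = 1.30099 ≈ 1.3010 bits

These ARE equal here. Q is P with outcomes relabeled (Q(1) = P(3), Q(2) = P(4), Q(3) = P(1), Q(4) = P(2)) by a relabeling that is its own inverse, so the two sums contain exactly the same terms in a different order. This is a special case — KL divergence is not symmetric in general: D_KL(P||Q) ≠ D_KL(Q||P) for most P, Q.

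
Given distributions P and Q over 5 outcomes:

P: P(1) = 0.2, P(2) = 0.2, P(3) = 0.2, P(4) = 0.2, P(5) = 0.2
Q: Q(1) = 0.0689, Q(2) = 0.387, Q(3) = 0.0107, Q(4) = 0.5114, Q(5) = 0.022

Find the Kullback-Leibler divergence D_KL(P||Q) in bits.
1.3279 bits

D_KL(P||Q) = Σ P(x) log₂(P(x)/Q(x))

Computing term by term:
  P(1)·log₂(P(1)/Q(1)) = 0.2·log₂(0.2/0.0689) = 0.30748
  P(2)·log₂(P(2)/Q(2)) = 0.2·log₂(0.2/0.387) = -0.19047
  P(3)·log₂(P(3)/Q(3)) = 0.2·log₂(0.2/0.0107) = 0.84486
  P(4)·log₂(P(4)/Q(4)) = 0.2·log₂(0.2/0.5114) = -0.27089
  P(5)·log₂(P(5)/Q(5)) = 0.2·log₂(0.2/0.022) = 0.63688

D_KL(P||Q) = 0.30748 - 0.19047 + 0.84486 - 0.27089 + 0.63688 = 1.32786 ≈ 1.3279 bits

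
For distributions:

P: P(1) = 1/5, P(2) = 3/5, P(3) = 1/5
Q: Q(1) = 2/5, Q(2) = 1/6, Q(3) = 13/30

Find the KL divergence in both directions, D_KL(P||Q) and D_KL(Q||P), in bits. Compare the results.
D_KL(P||Q) = 0.6857 bits, D_KL(Q||P) = 0.5754 bits. D_KL(P||Q) is larger than D_KL(Q||P) by 0.1103 bits; the two directions differ.

D_KL(P||Q) = Σ P(x) log₂(P(x)/Q(x))

Computing term by term:
  P(1)·log₂(P(1)/Q(1)) = (1/5)·log₂((1/5)/(2/5)) = -0.20000
  P(2)·log₂(P(2)/Q(2)) = (3/5)·log₂((3/5)/(1/6)) = 1.10880
  P(3)·log₂(P(3)/Q(3)) = (1/5)·log₂((1/5)/(13/30)) = -0.22310

D_KL(P||Q) = -0.20000 + 1.10880 - 0.22310 = 0.68570 ≈ 0.6857 bits

D_KL(Q||P) = Σ Q(x) log₂(Q(x)/P(x))

Computing term by term:
  Q(1)·log₂(Q(1)/P(1)) = (2/5)·log₂((2/5)/(1/5)) = 0.40000
  Q(2)·log₂(Q(2)/P(2)) = (1/6)·log₂((1/6)/(3/5)) = -0.30800
  Q(3)·log₂(Q(3)/P(3)) = (13/30)·log₂((13/30)/(1/5)) = 0.48337

D_KL(Q||P) = 0.40000 - 0.30800 + 0.48337 = 0.57537 ≈ 0.5754 bits

These are NOT equal (difference: 0.1103 bits). KL divergence is asymmetric: D_KL(P||Q) ≠ D_KL(Q||P) in general.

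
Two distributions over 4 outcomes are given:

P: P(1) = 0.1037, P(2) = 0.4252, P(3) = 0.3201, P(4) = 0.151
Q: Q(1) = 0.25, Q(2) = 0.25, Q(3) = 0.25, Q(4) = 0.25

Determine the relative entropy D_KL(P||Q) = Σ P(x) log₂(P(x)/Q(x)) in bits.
0.1985 bits

D_KL(P||Q) = Σ P(x) log₂(P(x)/Q(x))

Computing term by term:
  P(1)·log₂(P(1)/Q(1)) = 0.1037·log₂(0.1037/0.25) = -0.13165
  P(2)·log₂(P(2)/Q(2)) = 0.4252·log₂(0.4252/0.25) = 0.32579
  P(3)·log₂(P(3)/Q(3)) = 0.3201·log₂(0.3201/0.25) = 0.11415
  P(4)·log₂(P(4)/Q(4)) = 0.151·log₂(0.151/0.25) = -0.10983

D_KL(P||Q) = -0.13165 + 0.32579 + 0.11415 - 0.10983 = 0.19846 ≈ 0.1985 bits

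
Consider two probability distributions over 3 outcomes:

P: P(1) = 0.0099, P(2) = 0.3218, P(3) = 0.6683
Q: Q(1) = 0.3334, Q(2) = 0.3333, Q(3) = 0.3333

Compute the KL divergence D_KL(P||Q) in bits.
0.6042 bits

D_KL(P||Q) = Σ P(x) log₂(P(x)/Q(x))

Computing term by term:
  P(1)·log₂(P(1)/Q(1)) = 0.0099·log₂(0.0099/0.3334) = -0.05023
  P(2)·log₂(P(2)/Q(2)) = 0.3218·log₂(0.3218/0.3333) = -0.01630
  P(3)·log₂(P(3)/Q(3)) = 0.6683·log₂(0.6683/0.3333) = 0.67076

D_KL(P||Q) = -0.05023 - 0.01630 + 0.67076 = 0.60423 ≈ 0.6042 bits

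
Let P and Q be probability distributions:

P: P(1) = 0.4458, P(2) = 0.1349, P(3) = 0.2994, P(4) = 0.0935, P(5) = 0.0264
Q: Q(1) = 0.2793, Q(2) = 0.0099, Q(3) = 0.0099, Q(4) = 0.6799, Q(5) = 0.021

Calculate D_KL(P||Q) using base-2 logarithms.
2.0228 bits

D_KL(P||Q) = Σ P(x) log₂(P(x)/Q(x))

Computing term by term:
  P(1)·log₂(P(1)/Q(1)) = 0.4458·log₂(0.4458/0.2793) = 0.30073
  P(2)·log₂(P(2)/Q(2)) = 0.1349·log₂(0.1349/0.0099) = 0.50835
  P(3)·log₂(P(3)/Q(3)) = 0.2994·log₂(0.2994/0.0099) = 1.47260
  P(4)·log₂(P(4)/Q(4)) = 0.0935·log₂(0.0935/0.6799) = -0.26762
  P(5)·log₂(P(5)/Q(5)) = 0.0264·log₂(0.0264/0.021) = 0.00872

D_KL(P||Q) = 0.30073 + 0.50835 + 1.47260 - 0.26762 + 0.00872 = 2.02278 ≈ 2.0228 bits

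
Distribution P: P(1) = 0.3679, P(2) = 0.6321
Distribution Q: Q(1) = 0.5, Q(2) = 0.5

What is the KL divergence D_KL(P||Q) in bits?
0.0510 bits

D_KL(P||Q) = Σ P(x) log₂(P(x)/Q(x))

Computing term by term:
  P(1)·log₂(P(1)/Q(1)) = 0.3679·log₂(0.3679/0.5) = -0.16284
  P(2)·log₂(P(2)/Q(2)) = 0.6321·log₂(0.6321/0.5) = 0.21379

D_KL(P||Q) = -0.16284 + 0.21379 = 0.05095 ≈ 0.0510 bits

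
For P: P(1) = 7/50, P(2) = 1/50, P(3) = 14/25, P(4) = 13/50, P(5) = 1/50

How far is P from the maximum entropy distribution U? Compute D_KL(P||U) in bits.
0.7253 bits

U(i) = 1/5 for all i

D_KL(P||U) = Σ P(x) log₂(P(x) / (1/5))
           = Σ P(x) log₂(P(x)) + log₂(5)
           = log₂(5) - H(P)

H(P) = -Σ P(x) log₂(P(x)):
  -P(1)·log₂(P(1)) = -(7/50)·log₂(7/50) = 0.39711
  -P(2)·log₂(P(2)) = -(1/50)·log₂(1/50) = 0.11288
  -P(3)·log₂(P(3)) = -(14/25)·log₂(14/25) = 0.46844
  -P(4)·log₂(P(4)) = -(13/50)·log₂(13/50) = 0.50529
  -P(5)·log₂(P(5)) = -(1/50)·log₂(1/50) = 0.11288
H(P) = 0.39711 + 0.11288 + 0.46844 + 0.50529 + 0.11288 = 1.59660 bits

log₂(5) = 2.32193 bits

D_KL(P||U) = 2.32193 - 1.59660 = 0.72533 ≈ 0.7253 bits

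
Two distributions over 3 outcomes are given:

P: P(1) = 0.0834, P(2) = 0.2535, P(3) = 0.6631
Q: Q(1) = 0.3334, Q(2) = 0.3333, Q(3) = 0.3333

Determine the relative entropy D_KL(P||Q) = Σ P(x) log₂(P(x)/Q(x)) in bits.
0.3912 bits

D_KL(P||Q) = Σ P(x) log₂(P(x)/Q(x))

Computing term by term:
  P(1)·log₂(P(1)/Q(1)) = 0.0834·log₂(0.0834/0.3334) = -0.16673
  P(2)·log₂(P(2)/Q(2)) = 0.2535·log₂(0.2535/0.3333) = -0.10009
  P(3)·log₂(P(3)/Q(3)) = 0.6631·log₂(0.6631/0.3333) = 0.65806

D_KL(P||Q) = -0.16673 - 0.10009 + 0.65806 = 0.39124 ≈ 0.3912 bits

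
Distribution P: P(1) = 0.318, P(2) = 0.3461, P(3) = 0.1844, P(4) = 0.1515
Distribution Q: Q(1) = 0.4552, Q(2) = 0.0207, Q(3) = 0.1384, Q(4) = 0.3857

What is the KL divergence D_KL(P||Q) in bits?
1.1139 bits

D_KL(P||Q) = Σ P(x) log₂(P(x)/Q(x))

Computing term by term:
  P(1)·log₂(P(1)/Q(1)) = 0.318·log₂(0.318/0.4552) = -0.16456
  P(2)·log₂(P(2)/Q(2)) = 0.3461·log₂(0.3461/0.0207) = 1.40637
  P(3)·log₂(P(3)/Q(3)) = 0.1844·log₂(0.1844/0.1384) = 0.07634
  P(4)·log₂(P(4)/Q(4)) = 0.1515·log₂(0.1515/0.3857) = -0.20425

D_KL(P||Q) = -0.16456 + 1.40637 + 0.07634 - 0.20425 = 1.11390 ≈ 1.1139 bits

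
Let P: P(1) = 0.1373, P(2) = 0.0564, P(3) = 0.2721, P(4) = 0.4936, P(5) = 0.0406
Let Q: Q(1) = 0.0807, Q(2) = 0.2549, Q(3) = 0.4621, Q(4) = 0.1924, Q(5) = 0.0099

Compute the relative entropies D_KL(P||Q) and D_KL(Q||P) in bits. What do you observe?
D_KL(P||Q) = 0.5282 bits, D_KL(Q||P) = 0.5642 bits. The two directions give different values (D_KL(Q||P) exceeds D_KL(P||Q) by 0.0360 bits): KL divergence is asymmetric.

D_KL(P||Q) = Σ P(x) log₂(P(x)/Q(x))

Computing term by term:
  P(1)·log₂(P(1)/Q(1)) = 0.1373·log₂(0.1373/0.0807) = 0.10527
  P(2)·log₂(P(2)/Q(2)) = 0.0564·log₂(0.0564/0.2549) = -0.12274
  P(3)·log₂(P(3)/Q(3)) = 0.2721·log₂(0.2721/0.4621) = -0.20790
  P(4)·log₂(P(4)/Q(4)) = 0.4936·log₂(0.4936/0.1924) = 0.67092
  P(5)·log₂(P(5)/Q(5)) = 0.0406·log₂(0.0406/0.0099) = 0.08266

D_KL(P||Q) = 0.10527 - 0.12274 - 0.20790 + 0.67092 + 0.08266 = 0.52821 ≈ 0.5282 bits

D_KL(Q||P) = Σ Q(x) log₂(Q(x)/P(x))

Computing term by term:
  Q(1)·log₂(Q(1)/P(1)) = 0.0807·log₂(0.0807/0.1373) = -0.06187
  Q(2)·log₂(Q(2)/P(2)) = 0.2549·log₂(0.2549/0.0564) = 0.55470
  Q(3)·log₂(Q(3)/P(3)) = 0.4621·log₂(0.4621/0.2721) = 0.35308
  Q(4)·log₂(Q(4)/P(4)) = 0.1924·log₂(0.1924/0.4936) = -0.26152
  Q(5)·log₂(Q(5)/P(5)) = 0.0099·log₂(0.0099/0.0406) = -0.02016

D_KL(Q||P) = -0.06187 + 0.55470 + 0.35308 - 0.26152 - 0.02016 = 0.56423 ≈ 0.5642 bits

These are NOT equal (difference: 0.0360 bits). KL divergence is asymmetric: D_KL(P||Q) ≠ D_KL(Q||P) in general.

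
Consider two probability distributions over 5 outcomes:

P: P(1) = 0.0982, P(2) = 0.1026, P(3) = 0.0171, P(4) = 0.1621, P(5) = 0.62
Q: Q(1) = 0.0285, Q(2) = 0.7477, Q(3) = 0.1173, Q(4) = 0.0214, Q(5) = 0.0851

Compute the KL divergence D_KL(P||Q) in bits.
2.0836 bits

D_KL(P||Q) = Σ P(x) log₂(P(x)/Q(x))

Computing term by term:
  P(1)·log₂(P(1)/Q(1)) = 0.0982·log₂(0.0982/0.0285) = 0.17526
  P(2)·log₂(P(2)/Q(2)) = 0.1026·log₂(0.1026/0.7477) = -0.29399
  P(3)·log₂(P(3)/Q(3)) = 0.0171·log₂(0.0171/0.1173) = -0.04751
  P(4)·log₂(P(4)/Q(4)) = 0.1621·log₂(0.1621/0.0214) = 0.47353
  P(5)·log₂(P(5)/Q(5)) = 0.62·log₂(0.62/0.0851) = 1.77632

D_KL(P||Q) = 0.17526 - 0.29399 - 0.04751 + 0.47353 + 1.77632 = 2.08361 ≈ 2.0836 bits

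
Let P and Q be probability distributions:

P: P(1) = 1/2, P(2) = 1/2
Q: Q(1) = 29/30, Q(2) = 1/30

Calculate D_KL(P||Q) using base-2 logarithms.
1.4779 bits

D_KL(P||Q) = Σ P(x) log₂(P(x)/Q(x))

Computing term by term:
  P(1)·log₂(P(1)/Q(1)) = (1/2)·log₂((1/2)/(29/30)) = -0.47555
  P(2)·log₂(P(2)/Q(2)) = (1/2)·log₂((1/2)/(1/30)) = 1.95345

D_KL(P||Q) = -0.47555 + 1.95345 = 1.47790 ≈ 1.4779 bits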